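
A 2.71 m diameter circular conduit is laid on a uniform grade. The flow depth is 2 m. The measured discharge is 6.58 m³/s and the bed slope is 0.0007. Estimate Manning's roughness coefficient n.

For a circular section of diameter D = 2.71 m at depth y = 2 m, the central angle is θ = 2 arccos(1 − 2y/D) = 4.134 rad. Then A = (D²/8)(θ − sin θ) = 4.564 m² and P = Dθ/2 = 5.601 m.
Hydraulic radius R = A/P = 4.564/5.601 = 0.8147 m.
Rearranging Manning's equation: n = (1/Q) A R^(2/3) S^(1/2) = (1/6.58) × 4.564 × 0.8147^(2/3) × √0.0007 = 0.016.

n = 0.016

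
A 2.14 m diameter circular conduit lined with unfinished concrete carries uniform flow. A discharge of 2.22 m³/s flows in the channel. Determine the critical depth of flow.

y_c = 0.689 m

At critical depth, Q² T / (g A³) = 1, i.e. A³/T = Q²/g = 2.22²/9.81 = 0.5024.
Trying y = 0.575 m: A³/T = 0.2484 — short.
Trying y = 0.689 m: A³/T = 0.501 — ≈ 0.5024.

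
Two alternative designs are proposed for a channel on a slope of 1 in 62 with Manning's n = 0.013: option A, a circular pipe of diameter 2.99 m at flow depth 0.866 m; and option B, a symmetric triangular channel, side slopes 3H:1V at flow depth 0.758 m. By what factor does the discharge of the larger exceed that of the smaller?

1.21

Channel A: For a circular section of diameter D = 2.99 m at depth y = 0.866 m, the central angle is θ = 2 arccos(1 − 2y/D) = 2.273 rad. Then A = (D²/8)(θ − sin θ) = 1.687 m² and P = Dθ/2 = 3.398 m. Hydraulic radius R = A/P = 1.687/3.398 = 0.4965 m. Q_A = (1/0.013)·1.687·0.4965^(2/3)·√0.01613 = 10.33 m³/s.
Channel B: For a triangular section with side slope z = 3: A = zy² = 3×0.758² = 1.724 m²; P = 2y√(1+z²) = 2×0.758×3.162 = 4.794 m. Hydraulic radius R = A/P = 1.724/4.794 = 0.3596 m. Q_B = (1/0.013)·1.724·0.3596^(2/3)·√0.01613 = 8.515 m³/s.
The larger discharge is 10.33 m³/s and the smaller is 8.515 m³/s; the ratio is 1.21.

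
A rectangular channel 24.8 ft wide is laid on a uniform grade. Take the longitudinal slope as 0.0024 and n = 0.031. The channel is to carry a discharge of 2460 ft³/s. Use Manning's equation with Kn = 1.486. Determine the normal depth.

y_n = 12.5 ft

Manning's equation rearranged: A R^(2/3) = nQ / (1.486·√S) = 0.031 × 2460 / (1.486 × √0.0024) = 1048.
Try y = 9.47 ft: A R^(2/3) = 720.1 — low.
Try y = 15 ft: A R^(2/3) = 1334 — high.
Try y = 12.5 ft: A R^(2/3) = 1049 — ≈ 1048.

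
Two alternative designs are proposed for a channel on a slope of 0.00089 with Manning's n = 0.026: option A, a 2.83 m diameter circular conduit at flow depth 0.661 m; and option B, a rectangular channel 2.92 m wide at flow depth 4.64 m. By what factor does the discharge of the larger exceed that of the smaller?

Channel A: For a circular section of diameter D = 2.83 m at depth y = 0.661 m, the central angle is θ = 2 arccos(1 − 2y/D) = 2.018 rad. Then A = (D²/8)(θ − sin θ) = 1.117 m² and P = Dθ/2 = 2.855 m. Hydraulic radius R = A/P = 1.117/2.855 = 0.3913 m. Q_A = (1/0.026)·1.117·0.3913^(2/3)·√0.00089 = 0.6857 m³/s.
Channel B: Flow area A = b·y = 2.92 × 4.64 = 13.55 m². Wetted perimeter P = b + 2y = 2.92 + 2×4.64 = 12.2 m. Hydraulic radius R = A/P = 13.55/12.2 = 1.111 m. Q_B = (1/0.026)·13.55·1.111^(2/3)·√0.00089 = 16.67 m³/s.
The larger discharge is 16.67 m³/s and the smaller is 0.6857 m³/s; the ratio is 24.3.

24.3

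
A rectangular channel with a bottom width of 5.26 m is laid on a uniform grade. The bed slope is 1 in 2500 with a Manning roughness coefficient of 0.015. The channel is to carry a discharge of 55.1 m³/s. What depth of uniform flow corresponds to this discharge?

Manning's equation rearranged: A R^(2/3) = nQ / (1·√S) = 0.015 × 55.1 / (√0.0004) = 41.33.
Trying y = 6.65 m: A R^(2/3) = 53.37 — too large.
Trying y = 5.38 m: A R^(2/3) = 41.35 — matches.

y_n = 5.38 m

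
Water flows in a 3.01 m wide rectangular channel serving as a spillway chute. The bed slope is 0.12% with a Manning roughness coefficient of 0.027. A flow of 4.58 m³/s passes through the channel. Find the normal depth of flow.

y_n = 1.45 m

Manning's equation rearranged: A R^(2/3) = nQ / (1·√S) = 0.027 × 4.58 / (√0.0012) = 3.57.
Try y = 1.17 m: A R^(2/3) = 2.665 — low.
Try y = 1.57 m: A R^(2/3) = 3.965 — high.
Try y = 1.45 m: A R^(2/3) = 3.566 — close enough.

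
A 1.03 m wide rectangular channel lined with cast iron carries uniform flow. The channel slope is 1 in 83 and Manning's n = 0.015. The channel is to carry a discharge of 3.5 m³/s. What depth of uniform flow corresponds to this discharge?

Manning's equation rearranged: A R^(2/3) = nQ / (1·√S) = 0.015 × 3.5 / (√0.01205) = 0.4783.
At y = 1.22 m: A R^(2/3) = 0.6384 — over.
At y = 0.795 m: A R^(2/3) = 0.3771 — short.
At y = 0.962 m: A R^(2/3) = 0.4784 — close enough.

y_n = 0.962 m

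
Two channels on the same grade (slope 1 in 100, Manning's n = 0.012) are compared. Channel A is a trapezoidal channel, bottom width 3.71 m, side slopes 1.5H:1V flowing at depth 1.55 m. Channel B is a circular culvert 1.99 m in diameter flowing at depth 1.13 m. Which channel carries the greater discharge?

Channel A: With bottom width b = 3.71 m and side slope z = 1.5: A = (b + zy)y = (3.71 + 1.5×1.55)×1.55 = 9.354 m²; P = b + 2y√(1+z²) = 3.71 + 2×1.55×1.803 = 9.299 m. Hydraulic radius R = A/P = 9.354/9.299 = 1.006 m. Q_A = (1/0.012)·9.354·1.006^(2/3)·√0.01 = 78.26 m³/s.
Channel B: For a circular section of diameter D = 1.99 m at depth y = 1.13 m, the central angle is θ = 2 arccos(1 − 2y/D) = 3.414 rad. Then A = (D²/8)(θ − sin θ) = 1.823 m² and P = Dθ/2 = 3.397 m. Hydraulic radius R = A/P = 1.823/3.397 = 0.5367 m. Q_B = (1/0.012)·1.823·0.5367^(2/3)·√0.01 = 10.03 m³/s.
Q_A = 78.26 m³/s vs Q_B = 10.03 m³/s, so channel A carries more.

channel A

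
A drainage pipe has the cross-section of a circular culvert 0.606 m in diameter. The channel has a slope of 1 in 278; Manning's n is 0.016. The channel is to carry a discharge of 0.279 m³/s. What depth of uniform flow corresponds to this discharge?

Manning's equation rearranged: A R^(2/3) = nQ / (1·√S) = 0.016 × 0.279 / (√0.003597) = 0.07443.
Try y = 0.559 m: A R^(2/3) = 0.08802 — high.
Try y = 0.352 m: A R^(2/3) = 0.05237 — low.
Try y = 0.453 m: A R^(2/3) = 0.07446 — ≈ 0.07443.

y_n = 0.453 m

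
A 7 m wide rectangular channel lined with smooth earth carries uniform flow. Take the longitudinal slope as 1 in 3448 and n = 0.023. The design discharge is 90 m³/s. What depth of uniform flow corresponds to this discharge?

y_n = 9.32 m

Manning's equation rearranged: A R^(2/3) = nQ / (1·√S) = 0.023 × 90 / (√0.00029) = 121.5.
Trying y = 11.5 m: A R^(2/3) = 155.4 — too large.
Trying y = 9.32 m: A R^(2/3) = 121.6 — ≈ 121.5.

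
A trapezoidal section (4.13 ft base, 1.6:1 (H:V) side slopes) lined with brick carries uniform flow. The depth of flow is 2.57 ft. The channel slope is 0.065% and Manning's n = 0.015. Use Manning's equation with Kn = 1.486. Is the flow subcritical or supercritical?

With bottom width b = 4.13 ft and side slope z = 1.6: A = (b + zy)y = (4.13 + 1.6×2.57)×2.57 = 21.18 ft²; P = b + 2y√(1+z²) = 4.13 + 2×2.57×1.887 = 13.83 ft.
Hydraulic radius R = A/P = 21.18/13.83 = 1.532 ft.
V = (1.486/n) R^(2/3) √S = (1.486/0.015) × 1.532^(2/3) × √0.00065 = 3.356 ft/s. Hydraulic depth D_h = A/T = 21.18/12.35 = 1.715 ft.
Froude number Fr = V/√(g·D_h) = 3.356/√(32.2×1.715) = 0.452, which is less than 1, so the flow is subcritical.

subcritical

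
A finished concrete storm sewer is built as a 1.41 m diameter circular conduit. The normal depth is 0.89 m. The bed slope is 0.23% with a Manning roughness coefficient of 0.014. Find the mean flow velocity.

For a circular section of diameter D = 1.41 m at depth y = 0.89 m, the central angle is θ = 2 arccos(1 − 2y/D) = 3.673 rad. Then A = (D²/8)(θ − sin θ) = 1.039 m² and P = Dθ/2 = 2.589 m.
Hydraulic radius R = A/P = 1.039/2.589 = 0.4011 m.
From Manning's equation, V = (1/n) R^(2/3) S^(1/2) = (1/0.014) × 0.4011^(2/3) × 0.0023^(1/2) = 1.86 m/s.

V = 1.86 m/s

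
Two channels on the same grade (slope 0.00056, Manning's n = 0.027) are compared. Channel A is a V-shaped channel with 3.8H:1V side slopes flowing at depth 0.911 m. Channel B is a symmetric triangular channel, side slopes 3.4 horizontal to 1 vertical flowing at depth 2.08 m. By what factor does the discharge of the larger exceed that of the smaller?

8.04

Channel A: For a triangular section with side slope z = 3.8: A = zy² = 3.8×0.911² = 3.154 m²; P = 2y√(1+z²) = 2×0.911×3.929 = 7.159 m. Hydraulic radius R = A/P = 3.154/7.159 = 0.4405 m. Q_A = (1/0.027)·3.154·0.4405^(2/3)·√0.00056 = 1.6 m³/s.
Channel B: For a triangular section with side slope z = 3.4: A = zy² = 3.4×2.08² = 14.71 m²; P = 2y√(1+z²) = 2×2.08×3.544 = 14.74 m. Hydraulic radius R = A/P = 14.71/14.74 = 0.9977 m. Q_B = (1/0.027)·14.71·0.9977^(2/3)·√0.00056 = 12.87 m³/s.
The larger discharge is 12.87 m³/s and the smaller is 1.6 m³/s; the ratio is 8.04.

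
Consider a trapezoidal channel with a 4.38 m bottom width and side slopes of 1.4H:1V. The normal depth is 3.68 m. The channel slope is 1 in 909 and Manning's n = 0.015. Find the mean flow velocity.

With bottom width b = 4.38 m and side slope z = 1.4: A = (b + zy)y = (4.38 + 1.4×3.68)×3.68 = 35.08 m²; P = b + 2y√(1+z²) = 4.38 + 2×3.68×1.72 = 17.04 m.
Hydraulic radius R = A/P = 35.08/17.04 = 2.058 m.
From Manning's equation, V = (1/n) R^(2/3) S^(1/2) = (1/0.015) × 2.058^(2/3) × 0.0011^(1/2) = 3.58 m/s.

V = 3.58 m/s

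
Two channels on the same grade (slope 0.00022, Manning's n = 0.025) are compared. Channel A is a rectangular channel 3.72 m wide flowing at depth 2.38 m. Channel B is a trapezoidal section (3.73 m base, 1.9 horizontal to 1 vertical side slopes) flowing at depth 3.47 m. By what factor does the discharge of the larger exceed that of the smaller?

6.08

Channel A: Flow area A = b·y = 3.72 × 2.38 = 8.854 m². Wetted perimeter P = b + 2y = 3.72 + 2×2.38 = 8.48 m. Hydraulic radius R = A/P = 8.854/8.48 = 1.044 m. Q_A = (1/0.025)·8.854·1.044^(2/3)·√0.00022 = 5.406 m³/s.
Channel B: With bottom width b = 3.73 m and side slope z = 1.9: A = (b + zy)y = (3.73 + 1.9×3.47)×3.47 = 35.82 m²; P = b + 2y√(1+z²) = 3.73 + 2×3.47×2.147 = 18.63 m. Hydraulic radius R = A/P = 35.82/18.63 = 1.923 m. Q_B = (1/0.025)·35.82·1.923^(2/3)·√0.00022 = 32.86 m³/s.
The larger discharge is 32.86 m³/s and the smaller is 5.406 m³/s; the ratio is 6.08.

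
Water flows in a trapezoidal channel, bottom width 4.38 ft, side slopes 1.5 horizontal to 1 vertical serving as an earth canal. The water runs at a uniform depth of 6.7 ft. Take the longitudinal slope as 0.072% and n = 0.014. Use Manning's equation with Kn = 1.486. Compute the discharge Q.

Q = 621 ft³/s

With bottom width b = 4.38 ft and side slope z = 1.5: A = (b + zy)y = (4.38 + 1.5×6.7)×6.7 = 96.68 ft²; P = b + 2y√(1+z²) = 4.38 + 2×6.7×1.803 = 28.54 ft.
Hydraulic radius R = A/P = 96.68/28.54 = 3.388 ft.
Manning's equation: Q = (1.486/n) A R^(2/3) S^(1/2) = (1.486/0.014) × 96.68 × 3.388^(2/3) × 0.00072^(1/2) = 621 ft³/s.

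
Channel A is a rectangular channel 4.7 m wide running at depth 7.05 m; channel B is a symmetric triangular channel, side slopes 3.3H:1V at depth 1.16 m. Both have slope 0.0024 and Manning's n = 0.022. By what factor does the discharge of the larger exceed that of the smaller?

16.1

Channel A: Flow area A = b·y = 4.7 × 7.05 = 33.13 m². Wetted perimeter P = b + 2y = 4.7 + 2×7.05 = 18.8 m. Hydraulic radius R = A/P = 33.13/18.8 = 1.762 m. Q_A = (1/0.022)·33.13·1.762^(2/3)·√0.0024 = 107.7 m³/s.
Channel B: For a triangular section with side slope z = 3.3: A = zy² = 3.3×1.16² = 4.44 m²; P = 2y√(1+z²) = 2×1.16×3.448 = 8 m. Hydraulic radius R = A/P = 4.44/8 = 0.5551 m. Q_B = (1/0.022)·4.44·0.5551^(2/3)·√0.0024 = 6.679 m³/s.
The larger discharge is 107.7 m³/s and the smaller is 6.679 m³/s; the ratio is 16.1.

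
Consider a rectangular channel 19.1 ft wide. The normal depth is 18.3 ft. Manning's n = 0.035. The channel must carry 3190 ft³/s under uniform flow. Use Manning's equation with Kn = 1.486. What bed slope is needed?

S = 0.00399

Flow area A = b·y = 19.1 × 18.3 = 349.5 ft². Wetted perimeter P = b + 2y = 19.1 + 2×18.3 = 55.7 ft.
Hydraulic radius R = A/P = 349.5/55.7 = 6.275 ft.
From Manning's equation, S = [nQ / (1.486 A R^(2/3))]² = [0.035 × 3190 / (1.486 × 349.5 × 6.275^(2/3))]² = 0.00399.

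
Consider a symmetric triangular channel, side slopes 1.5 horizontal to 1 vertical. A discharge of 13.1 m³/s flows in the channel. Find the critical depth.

y_c = 1.73 m

At critical depth, Q² T / (g A³) = 1, i.e. A³/T = Q²/g = 13.1²/9.81 = 17.49.
Try y = 1.24 m: A³/T = 3.298 — low.
Try y = 2.14 m: A³/T = 50.49 — high.
Try y = 1.73 m: A³/T = 17.43 — close enough.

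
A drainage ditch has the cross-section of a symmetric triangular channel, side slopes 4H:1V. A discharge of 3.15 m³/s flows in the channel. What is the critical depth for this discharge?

At critical depth, Q² T / (g A³) = 1, i.e. A³/T = Q²/g = 3.15²/9.81 = 1.011.
At y = 0.538 m: A³/T = 0.3606 — short.
At y = 0.789 m: A³/T = 2.446 — over.
At y = 0.661 m: A³/T = 1.009 — ≈ 1.011.

y_c = 0.661 m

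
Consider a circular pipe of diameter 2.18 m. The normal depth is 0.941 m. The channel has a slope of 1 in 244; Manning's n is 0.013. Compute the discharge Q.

For a circular section of diameter D = 2.18 m at depth y = 0.941 m, the central angle is θ = 2 arccos(1 − 2y/D) = 2.867 rad. Then A = (D²/8)(θ − sin θ) = 1.542 m² and P = Dθ/2 = 3.125 m.
Hydraulic radius R = A/P = 1.542/3.125 = 0.4935 m.
Manning's equation: Q = (1/n) A R^(2/3) S^(1/2) = (1/0.013) × 1.542 × 0.4935^(2/3) × 0.004098^(1/2) = 4.74 m³/s.

Q = 4.74 m³/s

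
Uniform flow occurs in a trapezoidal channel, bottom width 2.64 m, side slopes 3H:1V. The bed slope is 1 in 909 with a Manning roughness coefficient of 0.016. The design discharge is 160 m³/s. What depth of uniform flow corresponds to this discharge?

Manning's equation rearranged: A R^(2/3) = nQ / (1·√S) = 0.016 × 160 / (√0.0011) = 77.18.
At y = 3.18 m: A R^(2/3) = 55.22 — short.
At y = 3.66 m: A R^(2/3) = 77.35 — close enough.

y_n = 3.66 m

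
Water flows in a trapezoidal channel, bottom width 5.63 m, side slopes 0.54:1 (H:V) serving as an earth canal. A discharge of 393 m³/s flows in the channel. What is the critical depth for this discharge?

y_c = 6.41 m

At critical depth, Q² T / (g A³) = 1, i.e. A³/T = Q²/g = 393²/9.81 = 15740.
At y = 5.63 m: A³/T = 9932 — too small.
At y = 7.82 m: A³/T = 32500 — too large.
At y = 6.41 m: A³/T = 15770 — ≈ 15740.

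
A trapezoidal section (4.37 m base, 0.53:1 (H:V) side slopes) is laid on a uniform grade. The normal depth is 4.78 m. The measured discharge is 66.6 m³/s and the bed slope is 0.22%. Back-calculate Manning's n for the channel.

n = 0.039

With bottom width b = 4.37 m and side slope z = 0.53: A = (b + zy)y = (4.37 + 0.53×4.78)×4.78 = 33 m²; P = b + 2y√(1+z²) = 4.37 + 2×4.78×1.132 = 15.19 m.
Hydraulic radius R = A/P = 33/15.19 = 2.172 m.
Rearranging Manning's equation: n = (1/Q) A R^(2/3) S^(1/2) = (1/66.6) × 33 × 2.172^(2/3) × √0.0022 = 0.039.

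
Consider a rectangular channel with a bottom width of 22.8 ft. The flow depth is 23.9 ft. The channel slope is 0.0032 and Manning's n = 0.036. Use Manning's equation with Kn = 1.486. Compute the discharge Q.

Flow area A = b·y = 22.8 × 23.9 = 544.9 ft². Wetted perimeter P = b + 2y = 22.8 + 2×23.9 = 70.6 ft.
Hydraulic radius R = A/P = 544.9/70.6 = 7.718 ft.
Manning's equation: Q = (1.486/n) A R^(2/3) S^(1/2) = (1.486/0.036) × 544.9 × 7.718^(2/3) × 0.0032^(1/2) = 4970 ft³/s.

Q = 4970 ft³/s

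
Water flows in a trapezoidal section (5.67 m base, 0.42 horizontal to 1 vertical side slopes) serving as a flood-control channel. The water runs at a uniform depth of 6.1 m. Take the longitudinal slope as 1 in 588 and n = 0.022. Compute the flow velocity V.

With bottom width b = 5.67 m and side slope z = 0.42: A = (b + zy)y = (5.67 + 0.42×6.1)×6.1 = 50.22 m²; P = b + 2y√(1+z²) = 5.67 + 2×6.1×1.085 = 18.9 m.
Hydraulic radius R = A/P = 50.22/18.9 = 2.657 m.
From Manning's equation, V = (1/n) R^(2/3) S^(1/2) = (1/0.022) × 2.657^(2/3) × 0.001701^(1/2) = 3.6 m/s.

V = 3.6 m/s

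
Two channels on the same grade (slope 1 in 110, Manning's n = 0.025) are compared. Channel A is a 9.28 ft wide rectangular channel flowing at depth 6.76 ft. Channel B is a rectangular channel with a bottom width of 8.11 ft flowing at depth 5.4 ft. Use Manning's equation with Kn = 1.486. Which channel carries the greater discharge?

channel A

Channel A: Flow area A = b·y = 9.28 × 6.76 = 62.73 ft². Wetted perimeter P = b + 2y = 9.28 + 2×6.76 = 22.8 ft. Hydraulic radius R = A/P = 62.73/22.8 = 2.751 ft. Q_A = (1.486/0.025)·62.73·2.751^(2/3)·√0.009091 = 698.1 ft³/s.
Channel B: Flow area A = b·y = 8.11 × 5.4 = 43.79 ft². Wetted perimeter P = b + 2y = 8.11 + 2×5.4 = 18.91 ft. Hydraulic radius R = A/P = 43.79/18.91 = 2.316 ft. Q_B = (1.486/0.025)·43.79·2.316^(2/3)·√0.009091 = 434.5 ft³/s.
Q_A = 698.1 ft³/s vs Q_B = 434.5 ft³/s, so channel A carries more.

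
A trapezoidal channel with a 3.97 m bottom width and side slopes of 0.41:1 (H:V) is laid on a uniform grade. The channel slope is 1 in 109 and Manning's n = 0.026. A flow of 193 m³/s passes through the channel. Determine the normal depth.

y_n = 5.23 m

Manning's equation rearranged: A R^(2/3) = nQ / (1·√S) = 0.026 × 193 / (√0.009174) = 52.39.
Trying y = 4.14 m: A R^(2/3) = 34.93 — too small.
Trying y = 6.47 m: A R^(2/3) = 76.52 — too large.
Trying y = 5.23 m: A R^(2/3) = 52.33 — matches.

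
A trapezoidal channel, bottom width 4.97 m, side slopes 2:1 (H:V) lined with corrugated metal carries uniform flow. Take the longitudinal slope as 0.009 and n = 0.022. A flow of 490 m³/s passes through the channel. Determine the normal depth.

y_n = 4.46 m

Manning's equation rearranged: A R^(2/3) = nQ / (1·√S) = 0.022 × 490 / (√0.009) = 113.6.
Trying y = 4.84 m: A R^(2/3) = 136.3 — too large.
Trying y = 4.46 m: A R^(2/3) = 113.7 — matches.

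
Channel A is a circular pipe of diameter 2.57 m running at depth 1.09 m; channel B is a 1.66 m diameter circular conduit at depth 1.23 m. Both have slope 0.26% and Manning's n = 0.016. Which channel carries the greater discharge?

channel A

Channel A: For a circular section of diameter D = 2.57 m at depth y = 1.09 m, the central angle is θ = 2 arccos(1 − 2y/D) = 2.837 rad. Then A = (D²/8)(θ − sin θ) = 2.095 m² and P = Dθ/2 = 3.645 m. Hydraulic radius R = A/P = 2.095/3.645 = 0.5746 m. Q_A = (1/0.016)·2.095·0.5746^(2/3)·√0.0026 = 4.613 m³/s.
Channel B: For a circular section of diameter D = 1.66 m at depth y = 1.23 m, the central angle is θ = 2 arccos(1 − 2y/D) = 4.147 rad. Then A = (D²/8)(θ − sin θ) = 1.719 m² and P = Dθ/2 = 3.442 m. Hydraulic radius R = A/P = 1.719/3.442 = 0.4995 m. Q_B = (1/0.016)·1.719·0.4995^(2/3)·√0.0026 = 3.45 m³/s.
Q_A = 4.613 m³/s vs Q_B = 3.45 m³/s, so channel A carries more.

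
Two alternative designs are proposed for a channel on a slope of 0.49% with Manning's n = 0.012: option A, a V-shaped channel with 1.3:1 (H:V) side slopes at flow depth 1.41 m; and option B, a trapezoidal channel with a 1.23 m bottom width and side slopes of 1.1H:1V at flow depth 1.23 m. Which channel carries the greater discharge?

channel B

Channel A: For a triangular section with side slope z = 1.3: A = zy² = 1.3×1.41² = 2.585 m²; P = 2y√(1+z²) = 2×1.41×1.64 = 4.625 m. Hydraulic radius R = A/P = 2.585/4.625 = 0.5588 m. Q_A = (1/0.012)·2.585·0.5588^(2/3)·√0.0049 = 10.23 m³/s.
Channel B: With bottom width b = 1.23 m and side slope z = 1.1: A = (b + zy)y = (1.23 + 1.1×1.23)×1.23 = 3.177 m²; P = b + 2y√(1+z²) = 1.23 + 2×1.23×1.487 = 4.887 m. Hydraulic radius R = A/P = 3.177/4.887 = 0.6501 m. Q_B = (1/0.012)·3.177·0.6501^(2/3)·√0.0049 = 13.91 m³/s.
Q_A = 10.23 m³/s vs Q_B = 13.91 m³/s, so channel B carries more.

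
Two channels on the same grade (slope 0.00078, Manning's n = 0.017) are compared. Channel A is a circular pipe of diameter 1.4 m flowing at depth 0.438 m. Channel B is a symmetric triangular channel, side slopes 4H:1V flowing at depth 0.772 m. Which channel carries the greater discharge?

Channel A: For a circular section of diameter D = 1.4 m at depth y = 0.438 m, the central angle is θ = 2 arccos(1 − 2y/D) = 2.374 rad. Then A = (D²/8)(θ − sin θ) = 0.4116 m² and P = Dθ/2 = 1.662 m. Hydraulic radius R = A/P = 0.4116/1.662 = 0.2477 m. Q_A = (1/0.017)·0.4116·0.2477^(2/3)·√0.00078 = 0.2667 m³/s.
Channel B: For a triangular section with side slope z = 4: A = zy² = 4×0.772² = 2.384 m²; P = 2y√(1+z²) = 2×0.772×4.123 = 6.366 m. Hydraulic radius R = A/P = 2.384/6.366 = 0.3745 m. Q_B = (1/0.017)·2.384·0.3745^(2/3)·√0.00078 = 2.035 m³/s.
Q_A = 0.2667 m³/s vs Q_B = 2.035 m³/s, so channel B carries more.

channel B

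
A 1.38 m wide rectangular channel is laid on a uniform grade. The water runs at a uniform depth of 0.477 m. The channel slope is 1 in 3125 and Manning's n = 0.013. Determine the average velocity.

V = 0.592 m/s

Flow area A = b·y = 1.38 × 0.477 = 0.6583 m². Wetted perimeter P = b + 2y = 1.38 + 2×0.477 = 2.334 m.
Hydraulic radius R = A/P = 0.6583/2.334 = 0.282 m.
From Manning's equation, V = (1/n) R^(2/3) S^(1/2) = (1/0.013) × 0.282^(2/3) × 0.00032^(1/2) = 0.592 m/s.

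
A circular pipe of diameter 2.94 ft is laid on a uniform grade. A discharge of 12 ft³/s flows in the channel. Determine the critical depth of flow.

At critical depth, Q² T / (g A³) = 1, i.e. A³/T = Q²/g = 12²/32.2 = 4.472.
At y = 0.824 ft: A³/T = 1.432 — too small.
At y = 1.36 ft: A³/T = 9.881 — too large.
At y = 1.11 ft: A³/T = 4.533 — close enough.

y_c = 1.11 ft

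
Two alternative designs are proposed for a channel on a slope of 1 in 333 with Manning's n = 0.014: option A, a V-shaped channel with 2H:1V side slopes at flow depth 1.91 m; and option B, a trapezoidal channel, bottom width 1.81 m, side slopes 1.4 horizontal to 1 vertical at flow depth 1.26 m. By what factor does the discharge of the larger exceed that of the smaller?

1.79

Channel A: For a triangular section with side slope z = 2: A = zy² = 2×1.91² = 7.296 m²; P = 2y√(1+z²) = 2×1.91×2.236 = 8.542 m. Hydraulic radius R = A/P = 7.296/8.542 = 0.8542 m. Q_A = (1/0.014)·7.296·0.8542^(2/3)·√0.003003 = 25.71 m³/s.
Channel B: With bottom width b = 1.81 m and side slope z = 1.4: A = (b + zy)y = (1.81 + 1.4×1.26)×1.26 = 4.503 m²; P = b + 2y√(1+z²) = 1.81 + 2×1.26×1.72 = 6.146 m. Hydraulic radius R = A/P = 4.503/6.146 = 0.7328 m. Q_B = (1/0.014)·4.503·0.7328^(2/3)·√0.003003 = 14.33 m³/s.
The larger discharge is 25.71 m³/s and the smaller is 14.33 m³/s; the ratio is 1.79.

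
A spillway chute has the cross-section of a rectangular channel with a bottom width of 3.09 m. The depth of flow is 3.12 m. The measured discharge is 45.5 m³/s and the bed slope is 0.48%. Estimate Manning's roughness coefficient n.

Flow area A = b·y = 3.09 × 3.12 = 9.641 m². Wetted perimeter P = b + 2y = 3.09 + 2×3.12 = 9.33 m.
Hydraulic radius R = A/P = 9.641/9.33 = 1.033 m.
Rearranging Manning's equation: n = (1/Q) A R^(2/3) S^(1/2) = (1/45.5) × 9.641 × 1.033^(2/3) × √0.0048 = 0.015.

n = 0.015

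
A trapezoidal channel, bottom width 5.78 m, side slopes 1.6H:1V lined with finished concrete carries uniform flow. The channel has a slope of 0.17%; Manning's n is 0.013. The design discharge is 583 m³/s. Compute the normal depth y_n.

y_n = 5.74 m

Manning's equation rearranged: A R^(2/3) = nQ / (1·√S) = 0.013 × 583 / (√0.0017) = 183.8.
Trying y = 6.97 m: A R^(2/3) = 281.2 — too large.
Trying y = 5.74 m: A R^(2/3) = 183.8 — close enough.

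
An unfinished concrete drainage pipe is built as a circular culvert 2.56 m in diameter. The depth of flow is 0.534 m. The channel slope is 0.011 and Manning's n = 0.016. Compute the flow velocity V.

V = 3.07 m/s

For a circular section of diameter D = 2.56 m at depth y = 0.534 m, the central angle is θ = 2 arccos(1 − 2y/D) = 1.897 rad. Then A = (D²/8)(θ − sin θ) = 0.7783 m² and P = Dθ/2 = 2.428 m.
Hydraulic radius R = A/P = 0.7783/2.428 = 0.3205 m.
From Manning's equation, V = (1/n) R^(2/3) S^(1/2) = (1/0.016) × 0.3205^(2/3) × 0.011^(1/2) = 3.07 m/s.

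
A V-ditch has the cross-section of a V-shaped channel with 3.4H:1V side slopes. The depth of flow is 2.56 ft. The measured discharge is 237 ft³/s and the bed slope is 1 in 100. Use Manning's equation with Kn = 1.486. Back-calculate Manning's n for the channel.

n = 0.016

For a triangular section with side slope z = 3.4: A = zy² = 3.4×2.56² = 22.28 ft²; P = 2y√(1+z²) = 2×2.56×3.544 = 18.15 ft.
Hydraulic radius R = A/P = 22.28/18.15 = 1.228 ft.
Rearranging Manning's equation: n = (1.486/Q) A R^(2/3) S^(1/2) = (1.486/237) × 22.28 × 1.228^(2/3) × √0.01 = 0.016.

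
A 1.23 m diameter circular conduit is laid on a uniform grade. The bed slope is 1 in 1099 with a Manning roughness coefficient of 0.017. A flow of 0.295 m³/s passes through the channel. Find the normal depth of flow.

Manning's equation rearranged: A R^(2/3) = nQ / (1·√S) = 0.017 × 0.295 / (√0.0009099) = 0.1663.
Trying y = 0.39 m: A R^(2/3) = 0.1179 — short.
Trying y = 0.554 m: A R^(2/3) = 0.2258 — over.
Trying y = 0.468 m: A R^(2/3) = 0.1664 — matches.

y_n = 0.468 m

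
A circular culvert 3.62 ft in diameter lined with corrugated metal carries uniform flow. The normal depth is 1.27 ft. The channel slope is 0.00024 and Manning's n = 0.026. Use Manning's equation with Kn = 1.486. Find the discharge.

Q = 2.25 ft³/s

For a circular section of diameter D = 3.62 ft at depth y = 1.27 ft, the central angle is θ = 2 arccos(1 − 2y/D) = 2.536 rad. Then A = (D²/8)(θ − sin θ) = 3.221 ft² and P = Dθ/2 = 4.59 ft.
Hydraulic radius R = A/P = 3.221/4.59 = 0.7017 ft.
Manning's equation: Q = (1.486/n) A R^(2/3) S^(1/2) = (1.486/0.026) × 3.221 × 0.7017^(2/3) × 0.00024^(1/2) = 2.25 ft³/s.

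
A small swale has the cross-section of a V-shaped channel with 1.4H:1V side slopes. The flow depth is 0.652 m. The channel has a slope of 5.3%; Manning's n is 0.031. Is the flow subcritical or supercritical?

supercritical

For a triangular section with side slope z = 1.4: A = zy² = 1.4×0.652² = 0.5951 m²; P = 2y√(1+z²) = 2×0.652×1.72 = 2.243 m.
Hydraulic radius R = A/P = 0.5951/2.243 = 0.2653 m.
V = (1/n) R^(2/3) √S = (1/0.031) × 0.2653^(2/3) × √0.053 = 3.066 m/s. Hydraulic depth D_h = A/T = 0.5951/1.826 = 0.326 m.
Froude number Fr = V/√(g·D_h) = 3.066/√(9.81×0.326) = 1.71, which is greater than 1, so the flow is supercritical.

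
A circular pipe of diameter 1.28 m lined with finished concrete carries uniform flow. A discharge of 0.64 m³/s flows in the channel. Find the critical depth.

At critical depth, Q² T / (g A³) = 1, i.e. A³/T = Q²/g = 0.64²/9.81 = 0.04175.
Try y = 0.348 m: A³/T = 0.01991 — low.
Try y = 0.525 m: A³/T = 0.09749 — high.
Try y = 0.421 m: A³/T = 0.04166 — matches.

y_c = 0.421 m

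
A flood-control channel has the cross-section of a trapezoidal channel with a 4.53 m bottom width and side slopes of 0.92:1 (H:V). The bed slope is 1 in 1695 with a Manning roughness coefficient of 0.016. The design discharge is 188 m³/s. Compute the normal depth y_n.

Manning's equation rearranged: A R^(2/3) = nQ / (1·√S) = 0.016 × 188 / (√0.00059) = 123.8.
Try y = 4.55 m: A R^(2/3) = 70.04 — low.
Try y = 6.97 m: A R^(2/3) = 167.3 — high.
Try y = 6.03 m: A R^(2/3) = 123.7 — ≈ 123.8.

y_n = 6.03 m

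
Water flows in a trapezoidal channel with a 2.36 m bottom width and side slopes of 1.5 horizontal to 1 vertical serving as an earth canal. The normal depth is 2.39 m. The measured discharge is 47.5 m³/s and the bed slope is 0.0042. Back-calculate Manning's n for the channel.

With bottom width b = 2.36 m and side slope z = 1.5: A = (b + zy)y = (2.36 + 1.5×2.39)×2.39 = 14.21 m²; P = b + 2y√(1+z²) = 2.36 + 2×2.39×1.803 = 10.98 m.
Hydraulic radius R = A/P = 14.21/10.98 = 1.294 m.
Rearranging Manning's equation: n = (1/Q) A R^(2/3) S^(1/2) = (1/47.5) × 14.21 × 1.294^(2/3) × √0.0042 = 0.023.

n = 0.023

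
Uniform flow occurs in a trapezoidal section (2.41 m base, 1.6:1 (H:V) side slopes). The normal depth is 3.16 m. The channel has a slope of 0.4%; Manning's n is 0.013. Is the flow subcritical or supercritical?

With bottom width b = 2.41 m and side slope z = 1.6: A = (b + zy)y = (2.41 + 1.6×3.16)×3.16 = 23.59 m²; P = b + 2y√(1+z²) = 2.41 + 2×3.16×1.887 = 14.33 m.
Hydraulic radius R = A/P = 23.59/14.33 = 1.646 m.
V = (1/n) R^(2/3) √S = (1/0.013) × 1.646^(2/3) × √0.004 = 6.782 m/s. Hydraulic depth D_h = A/T = 23.59/12.52 = 1.884 m.
Froude number Fr = V/√(g·D_h) = 6.782/√(9.81×1.884) = 1.58, which is greater than 1, so the flow is supercritical.

supercritical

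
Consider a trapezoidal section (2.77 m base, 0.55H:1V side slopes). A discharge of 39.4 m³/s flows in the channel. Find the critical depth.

At critical depth, Q² T / (g A³) = 1, i.e. A³/T = Q²/g = 39.4²/9.81 = 158.2.
Trying y = 2.58 m: A³/T = 225.1 — high.
Trying y = 1.82 m: A³/T = 67.75 — low.
Trying y = 2.33 m: A³/T = 157.7 — matches.

y_c = 2.33 m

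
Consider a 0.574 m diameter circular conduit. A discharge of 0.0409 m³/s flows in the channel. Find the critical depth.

y_c = 0.129 m

At critical depth, Q² T / (g A³) = 1, i.e. A³/T = Q²/g = 0.0409²/9.81 = 0.0001705.
Trying y = 0.163 m: A³/T = 0.0004276 — high.
Trying y = 0.0957 m: A³/T = 0.00005332 — low.
Trying y = 0.129 m: A³/T = 0.0001719 — ≈ 0.0001705.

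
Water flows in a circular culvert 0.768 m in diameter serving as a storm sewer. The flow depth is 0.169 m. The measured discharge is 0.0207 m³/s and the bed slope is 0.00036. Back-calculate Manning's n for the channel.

For a circular section of diameter D = 0.768 m at depth y = 0.169 m, the central angle is θ = 2 arccos(1 − 2y/D) = 1.953 rad. Then A = (D²/8)(θ − sin θ) = 0.07559 m² and P = Dθ/2 = 0.75 m.
Hydraulic radius R = A/P = 0.07559/0.75 = 0.1008 m.
Rearranging Manning's equation: n = (1/Q) A R^(2/3) S^(1/2) = (1/0.0207) × 0.07559 × 0.1008^(2/3) × √0.00036 = 0.015.

n = 0.015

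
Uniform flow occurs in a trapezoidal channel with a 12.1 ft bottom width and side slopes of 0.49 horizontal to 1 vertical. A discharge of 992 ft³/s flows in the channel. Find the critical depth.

y_c = 5.49 ft

At critical depth, Q² T / (g A³) = 1, i.e. A³/T = Q²/g = 992²/32.2 = 30560.
Trying y = 4.25 ft: A³/T = 13460 — low.
Trying y = 6.53 ft: A³/T = 53910 — high.
Trying y = 5.49 ft: A³/T = 30630 — close enough.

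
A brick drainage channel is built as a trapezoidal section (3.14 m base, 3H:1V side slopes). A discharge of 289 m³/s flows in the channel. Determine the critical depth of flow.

At critical depth, Q² T / (g A³) = 1, i.e. A³/T = Q²/g = 289²/9.81 = 8514.
At y = 2.87 m: A³/T = 1884 — short.
At y = 4.04 m: A³/T = 8558 — matches.

y_c = 4.04 m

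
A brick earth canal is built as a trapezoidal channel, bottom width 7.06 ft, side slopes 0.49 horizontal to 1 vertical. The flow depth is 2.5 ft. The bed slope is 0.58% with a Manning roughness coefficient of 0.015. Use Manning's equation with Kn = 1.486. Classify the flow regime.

With bottom width b = 7.06 ft and side slope z = 0.49: A = (b + zy)y = (7.06 + 0.49×2.5)×2.5 = 20.71 ft²; P = b + 2y√(1+z²) = 7.06 + 2×2.5×1.114 = 12.63 ft.
Hydraulic radius R = A/P = 20.71/12.63 = 1.64 ft.
V = (1.486/n) R^(2/3) √S = (1.486/0.015) × 1.64^(2/3) × √0.0058 = 10.49 ft/s. Hydraulic depth D_h = A/T = 20.71/9.51 = 2.178 ft.
Froude number Fr = V/√(g·D_h) = 10.49/√(32.2×2.178) = 1.25, which is greater than 1, so the flow is supercritical.

supercritical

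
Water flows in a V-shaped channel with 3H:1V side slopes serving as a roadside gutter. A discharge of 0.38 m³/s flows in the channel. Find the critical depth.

y_c = 0.318 m

At critical depth, Q² T / (g A³) = 1, i.e. A³/T = Q²/g = 0.38²/9.81 = 0.01472.
At y = 0.219 m: A³/T = 0.002267 — low.
At y = 0.318 m: A³/T = 0.01463 — matches.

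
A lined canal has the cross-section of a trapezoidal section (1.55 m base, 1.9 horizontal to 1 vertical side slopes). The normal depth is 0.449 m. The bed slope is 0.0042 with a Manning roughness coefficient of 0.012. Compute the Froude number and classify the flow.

With bottom width b = 1.55 m and side slope z = 1.9: A = (b + zy)y = (1.55 + 1.9×0.449)×0.449 = 1.079 m²; P = b + 2y√(1+z²) = 1.55 + 2×0.449×2.147 = 3.478 m.
Hydraulic radius R = A/P = 1.079/3.478 = 0.3102 m.
V = (1/n) R^(2/3) √S = (1/0.012) × 0.3102^(2/3) × √0.0042 = 2.475 m/s. Hydraulic depth D_h = A/T = 1.079/3.256 = 0.3314 m.
Froude number Fr = V/√(g·D_h) = 2.475/√(9.81×0.3314) = 1.37, which is greater than 1, so the flow is supercritical.

supercritical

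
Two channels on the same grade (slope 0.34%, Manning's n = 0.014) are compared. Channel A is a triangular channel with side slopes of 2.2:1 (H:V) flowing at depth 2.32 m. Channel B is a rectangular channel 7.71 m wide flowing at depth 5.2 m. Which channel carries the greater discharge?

Channel A: For a triangular section with side slope z = 2.2: A = zy² = 2.2×2.32² = 11.84 m²; P = 2y√(1+z²) = 2×2.32×2.417 = 11.21 m. Hydraulic radius R = A/P = 11.84/11.21 = 1.056 m. Q_A = (1/0.014)·11.84·1.056^(2/3)·√0.0034 = 51.14 m³/s.
Channel B: Flow area A = b·y = 7.71 × 5.2 = 40.09 m². Wetted perimeter P = b + 2y = 7.71 + 2×5.2 = 18.11 m. Hydraulic radius R = A/P = 40.09/18.11 = 2.214 m. Q_B = (1/0.014)·40.09·2.214^(2/3)·√0.0034 = 283.6 m³/s.
Q_A = 51.14 m³/s vs Q_B = 283.6 m³/s, so channel B carries more.

channel B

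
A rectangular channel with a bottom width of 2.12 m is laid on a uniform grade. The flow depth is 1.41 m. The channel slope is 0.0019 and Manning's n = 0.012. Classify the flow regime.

subcritical

Flow area A = b·y = 2.12 × 1.41 = 2.989 m². Wetted perimeter P = b + 2y = 2.12 + 2×1.41 = 4.94 m.
Hydraulic radius R = A/P = 2.989/4.94 = 0.6051 m.
V = (1/n) R^(2/3) √S = (1/0.012) × 0.6051^(2/3) × √0.0019 = 2.599 m/s. Hydraulic depth D_h = A/T = 2.989/2.12 = 1.41 m.
Froude number Fr = V/√(g·D_h) = 2.599/√(9.81×1.41) = 0.699, which is less than 1, so the flow is subcritical.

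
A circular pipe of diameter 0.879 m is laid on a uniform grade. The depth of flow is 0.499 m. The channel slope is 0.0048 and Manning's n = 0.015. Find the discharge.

For a circular section of diameter D = 0.879 m at depth y = 0.499 m, the central angle is θ = 2 arccos(1 − 2y/D) = 3.413 rad. Then A = (D²/8)(θ − sin θ) = 0.3556 m² and P = Dθ/2 = 1.5 m.
Hydraulic radius R = A/P = 0.3556/1.5 = 0.237 m.
Manning's equation: Q = (1/n) A R^(2/3) S^(1/2) = (1/0.015) × 0.3556 × 0.237^(2/3) × 0.0048^(1/2) = 0.629 m³/s.

Q = 0.629 m³/s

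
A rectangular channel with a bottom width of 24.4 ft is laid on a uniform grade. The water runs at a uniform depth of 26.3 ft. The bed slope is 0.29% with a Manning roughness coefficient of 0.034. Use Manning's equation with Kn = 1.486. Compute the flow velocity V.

Flow area A = b·y = 24.4 × 26.3 = 641.7 ft². Wetted perimeter P = b + 2y = 24.4 + 2×26.3 = 77 ft.
Hydraulic radius R = A/P = 641.7/77 = 8.334 ft.
From Manning's equation, V = (1.486/n) R^(2/3) S^(1/2) = (1.486/0.034) × 8.334^(2/3) × 0.0029^(1/2) = 9.67 ft/s.

V = 9.67 ft/s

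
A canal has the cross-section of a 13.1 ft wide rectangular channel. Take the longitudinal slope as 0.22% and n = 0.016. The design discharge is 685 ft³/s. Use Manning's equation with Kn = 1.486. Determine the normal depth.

Manning's equation rearranged: A R^(2/3) = nQ / (1.486·√S) = 0.016 × 685 / (1.486 × √0.0022) = 157.2.
At y = 6.93 ft: A R^(2/3) = 204 — over.
At y = 4.98 ft: A R^(2/3) = 130.5 — short.
At y = 5.71 ft: A R^(2/3) = 157.3 — ≈ 157.2.

y_n = 5.71 ft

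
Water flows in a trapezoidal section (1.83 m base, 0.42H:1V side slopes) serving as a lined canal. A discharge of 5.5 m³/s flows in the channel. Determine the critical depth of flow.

At critical depth, Q² T / (g A³) = 1, i.e. A³/T = Q²/g = 5.5²/9.81 = 3.084.
Trying y = 0.618 m: A³/T = 0.9167 — too small.
Trying y = 0.989 m: A³/T = 4.116 — too large.
Trying y = 0.904 m: A³/T = 3.078 — matches.

y_c = 0.904 m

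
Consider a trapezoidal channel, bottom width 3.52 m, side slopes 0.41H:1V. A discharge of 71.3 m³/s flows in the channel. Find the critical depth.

At critical depth, Q² T / (g A³) = 1, i.e. A³/T = Q²/g = 71.3²/9.81 = 518.2.
At y = 3.69 m: A³/T = 978.5 — high.
At y = 3.06 m: A³/T = 517.3 — matches.

y_c = 3.06 m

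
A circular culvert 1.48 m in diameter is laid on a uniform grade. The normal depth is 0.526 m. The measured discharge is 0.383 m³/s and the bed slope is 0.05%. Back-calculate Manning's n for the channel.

n = 0.014

For a circular section of diameter D = 1.48 m at depth y = 0.526 m, the central angle is θ = 2 arccos(1 − 2y/D) = 2.555 rad. Then A = (D²/8)(θ − sin θ) = 0.5479 m² and P = Dθ/2 = 1.891 m.
Hydraulic radius R = A/P = 0.5479/1.891 = 0.2898 m.
Rearranging Manning's equation: n = (1/Q) A R^(2/3) S^(1/2) = (1/0.383) × 0.5479 × 0.2898^(2/3) × √0.0005 = 0.014.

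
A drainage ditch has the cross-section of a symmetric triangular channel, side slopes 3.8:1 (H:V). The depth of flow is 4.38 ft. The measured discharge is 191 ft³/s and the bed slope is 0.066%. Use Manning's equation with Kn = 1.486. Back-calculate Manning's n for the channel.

For a triangular section with side slope z = 3.8: A = zy² = 3.8×4.38² = 72.9 ft²; P = 2y√(1+z²) = 2×4.38×3.929 = 34.42 ft.
Hydraulic radius R = A/P = 72.9/34.42 = 2.118 ft.
Rearranging Manning's equation: n = (1.486/Q) A R^(2/3) S^(1/2) = (1.486/191) × 72.9 × 2.118^(2/3) × √0.00066 = 0.024.

n = 0.024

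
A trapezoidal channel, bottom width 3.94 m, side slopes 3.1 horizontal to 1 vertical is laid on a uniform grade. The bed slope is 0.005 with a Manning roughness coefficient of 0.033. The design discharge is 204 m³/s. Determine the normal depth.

y_n = 3.76 m

Manning's equation rearranged: A R^(2/3) = nQ / (1·√S) = 0.033 × 204 / (√0.005) = 95.2.
At y = 4.72 m: A R^(2/3) = 162.6 — high.
At y = 3.76 m: A R^(2/3) = 95.01 — close enough.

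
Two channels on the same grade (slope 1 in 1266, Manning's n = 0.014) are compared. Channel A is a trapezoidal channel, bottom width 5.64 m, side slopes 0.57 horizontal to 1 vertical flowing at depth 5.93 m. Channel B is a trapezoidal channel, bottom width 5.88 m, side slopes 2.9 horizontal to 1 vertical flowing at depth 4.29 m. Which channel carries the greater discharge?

channel B

Channel A: With bottom width b = 5.64 m and side slope z = 0.57: A = (b + zy)y = (5.64 + 0.57×5.93)×5.93 = 53.49 m²; P = b + 2y√(1+z²) = 5.64 + 2×5.93×1.151 = 19.29 m. Hydraulic radius R = A/P = 53.49/19.29 = 2.773 m. Q_A = (1/0.014)·53.49·2.773^(2/3)·√0.0007899 = 211.9 m³/s.
Channel B: With bottom width b = 5.88 m and side slope z = 2.9: A = (b + zy)y = (5.88 + 2.9×4.29)×4.29 = 78.6 m²; P = b + 2y√(1+z²) = 5.88 + 2×4.29×3.068 = 32.2 m. Hydraulic radius R = A/P = 78.6/32.2 = 2.441 m. Q_B = (1/0.014)·78.6·2.441^(2/3)·√0.0007899 = 286 m³/s.
Q_A = 211.9 m³/s vs Q_B = 286 m³/s, so channel B carries more.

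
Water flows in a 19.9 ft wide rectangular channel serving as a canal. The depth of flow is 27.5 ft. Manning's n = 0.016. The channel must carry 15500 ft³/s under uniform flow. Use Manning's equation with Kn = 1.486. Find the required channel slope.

S = 0.00656

Flow area A = b·y = 19.9 × 27.5 = 547.2 ft². Wetted perimeter P = b + 2y = 19.9 + 2×27.5 = 74.9 ft.
Hydraulic radius R = A/P = 547.2/74.9 = 7.306 ft.
From Manning's equation, S = [nQ / (1.486 A R^(2/3))]² = [0.016 × 15500 / (1.486 × 547.2 × 7.306^(2/3))]² = 0.00656.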